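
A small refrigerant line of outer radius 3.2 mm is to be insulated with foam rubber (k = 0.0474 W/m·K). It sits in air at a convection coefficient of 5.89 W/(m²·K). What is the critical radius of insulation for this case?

r_cr ≈ 8.05 mm

For a cylinder r_cr = k/h = 0.0474/5.89
r_cr = 8.05 mm; since the bare radius (3.2 mm) is below r_cr, adding a thin layer of insulation will *increase* heat loss.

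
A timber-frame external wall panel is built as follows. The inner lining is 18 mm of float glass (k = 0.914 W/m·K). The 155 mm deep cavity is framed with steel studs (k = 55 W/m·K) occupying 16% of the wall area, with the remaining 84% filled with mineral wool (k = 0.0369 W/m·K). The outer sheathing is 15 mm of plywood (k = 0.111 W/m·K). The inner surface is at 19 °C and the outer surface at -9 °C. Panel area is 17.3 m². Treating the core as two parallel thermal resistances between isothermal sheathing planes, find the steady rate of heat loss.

Q ≈ 2810 W

Sheathing layers in series; stud and cavity paths in parallel between them.
R_inner = 0.018/(0.914×17.3) = 0.001138 K/W
R_stud  = 0.155/(55×0.16×17.3) = 0.001018 K/W
R_cav   = 0.155/(0.0369×0.84×17.3) = 0.2891 K/W
1/R_core = 1/R_stud + 1/R_cav → R_core = 0.001015 K/W
R_outer = 0.015/(0.111×17.3) = 0.007811 K/W
R_total = 0.009964 K/W
Q = ΔT/R_total = 28/0.009964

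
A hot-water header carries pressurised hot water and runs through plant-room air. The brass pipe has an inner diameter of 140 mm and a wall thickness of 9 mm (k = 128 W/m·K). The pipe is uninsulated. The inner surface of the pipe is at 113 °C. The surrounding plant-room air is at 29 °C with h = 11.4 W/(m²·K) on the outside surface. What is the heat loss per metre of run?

Cylindrical conduction, so R = ln(r₂/r₁)/(2πkL) per layer, in series:
R_brass pipe wall = ln(79/70)/(2π×128×1) = 1.504×10^-4 K/W
R_outer film = 1/(h_o·2πr_oL) = 1/(11.4×2π×0.079×1) = 0.1767 K/W
R_total = 0.1769 K/W
Q = ΔT/R_total = 84/0.1769

q′ ≈ 475 W/m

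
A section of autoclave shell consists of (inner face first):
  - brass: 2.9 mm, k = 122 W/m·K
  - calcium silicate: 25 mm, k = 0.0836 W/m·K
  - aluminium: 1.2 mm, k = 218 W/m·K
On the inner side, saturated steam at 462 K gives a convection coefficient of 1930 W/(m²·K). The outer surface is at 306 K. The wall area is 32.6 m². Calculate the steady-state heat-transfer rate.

Series thermal resistances:
R_inner film = 1/(h_i·A) = 1/(1930×32.6) = 1.589×10^-5 K/W
R_brass = L/(kA) = 0.0029/(122×32.6) = 7.292×10^-7 K/W
R_calcium silicate = L/(kA) = 0.025/(0.0836×32.6) = 0.009173 K/W
R_aluminium = L/(kA) = 0.0012/(218×32.6) = 1.689×10^-7 K/W
R_total = 0.00919 K/W
Q = ΔT / R_total = 156 / 0.00919

Q ≈ 17000 W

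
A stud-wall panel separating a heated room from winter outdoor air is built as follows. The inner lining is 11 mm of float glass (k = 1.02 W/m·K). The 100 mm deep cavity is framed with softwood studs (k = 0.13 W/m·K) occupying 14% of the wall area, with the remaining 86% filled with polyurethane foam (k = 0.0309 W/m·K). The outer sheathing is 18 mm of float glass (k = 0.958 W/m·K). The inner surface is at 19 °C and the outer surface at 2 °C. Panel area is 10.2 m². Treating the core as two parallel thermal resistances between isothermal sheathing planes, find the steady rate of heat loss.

Sheathing layers in series; stud and cavity paths in parallel between them.
R_inner = 0.011/(1.02×10.2) = 0.001057 K/W
R_stud  = 0.1/(0.13×0.14×10.2) = 0.5387 K/W
R_cav   = 0.1/(0.0309×0.86×10.2) = 0.3689 K/W
1/R_core = 1/R_stud + 1/R_cav → R_core = 0.219 K/W
R_outer = 0.018/(0.958×10.2) = 0.001842 K/W
R_total = 0.2219 K/W
Q = ΔT/R_total = 17/0.2219

Q ≈ 76.6 W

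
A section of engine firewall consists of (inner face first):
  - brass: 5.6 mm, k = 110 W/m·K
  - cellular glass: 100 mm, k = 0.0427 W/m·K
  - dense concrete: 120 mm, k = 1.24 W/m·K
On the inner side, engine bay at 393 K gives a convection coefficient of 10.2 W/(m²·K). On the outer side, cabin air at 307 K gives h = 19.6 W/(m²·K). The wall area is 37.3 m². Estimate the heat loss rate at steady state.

Model the wall as resistances in series:
R_inner film = 1/(h_i·A) = 1/(10.2×37.3) = 0.002628 K/W
R_brass = L/(kA) = 0.0056/(110×37.3) = 1.365×10^-6 K/W
R_cellular glass = L/(kA) = 0.1/(0.0427×37.3) = 0.06279 K/W
R_dense concrete = L/(kA) = 0.12/(1.24×37.3) = 0.002594 K/W
R_outer film = 1/(h_o·A) = 1/(19.6×37.3) = 0.001368 K/W
R_total = 0.06938 K/W
Q = ΔT / R_total = 86 / 0.06938

Q ≈ 1240 W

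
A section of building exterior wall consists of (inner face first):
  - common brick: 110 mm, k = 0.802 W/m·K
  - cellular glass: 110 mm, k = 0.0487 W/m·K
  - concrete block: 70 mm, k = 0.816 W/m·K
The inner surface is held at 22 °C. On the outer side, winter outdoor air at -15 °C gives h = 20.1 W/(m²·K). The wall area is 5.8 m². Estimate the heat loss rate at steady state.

Thermal resistances in series:
R_common brick = L/(kA) = 0.11/(0.802×5.8) = 0.02365 K/W
R_cellular glass = L/(kA) = 0.11/(0.0487×5.8) = 0.3894 K/W
R_concrete block = L/(kA) = 0.07/(0.816×5.8) = 0.01479 K/W
R_outer film = 1/(h_o·A) = 1/(20.1×5.8) = 0.008578 K/W
R_total = 0.4365 K/W
Q = ΔT / R_total = 37 / 0.4365

Q ≈ 84.8 W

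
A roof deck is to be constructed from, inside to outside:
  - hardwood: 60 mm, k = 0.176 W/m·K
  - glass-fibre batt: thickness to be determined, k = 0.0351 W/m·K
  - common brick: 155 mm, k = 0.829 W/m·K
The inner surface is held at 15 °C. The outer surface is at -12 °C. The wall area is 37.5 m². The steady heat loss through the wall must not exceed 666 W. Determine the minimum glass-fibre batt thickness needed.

Series thermal resistances:
R_hardwood = L/(kA) = 0.06/(0.176×37.5) = 0.009091 K/W
R_common brick = L/(kA) = 0.155/(0.829×37.5) = 0.004986 K/W
Sum of the known resistances R_other = 0.01408 K/W
Required total resistance R_tot = ΔT/Q_allow = 27/666 = 0.04054 K/W
R_glass-fibre batt = R_tot − R_other = 0.02646 K/W
L = R·k·A = 0.02646×0.0351×37.5

L ≈ 34.8 mm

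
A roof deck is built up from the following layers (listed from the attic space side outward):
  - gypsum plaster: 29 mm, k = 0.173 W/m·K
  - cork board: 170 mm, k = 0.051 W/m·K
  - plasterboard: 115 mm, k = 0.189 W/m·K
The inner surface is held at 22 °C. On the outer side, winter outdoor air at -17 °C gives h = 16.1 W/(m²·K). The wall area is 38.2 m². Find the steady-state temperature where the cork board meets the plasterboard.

Series thermal resistances:
R_gypsum plaster = L/(kA) = 0.029/(0.173×38.2) = 0.004388 K/W
R_cork board = L/(kA) = 0.17/(0.051×38.2) = 0.08726 K/W
R_plasterboard = L/(kA) = 0.115/(0.189×38.2) = 0.01593 K/W
R_outer film = 1/(h_o·A) = 1/(16.1×38.2) = 0.001626 K/W
R_total = 0.1092 K/W;  Q = ΔT/R_total = 39/0.1092 = 357.1 W
T_interface = T_inner − Q·ΣR(inner→interface) = 22 − 357×0.09165

T ≈ -10.7 °C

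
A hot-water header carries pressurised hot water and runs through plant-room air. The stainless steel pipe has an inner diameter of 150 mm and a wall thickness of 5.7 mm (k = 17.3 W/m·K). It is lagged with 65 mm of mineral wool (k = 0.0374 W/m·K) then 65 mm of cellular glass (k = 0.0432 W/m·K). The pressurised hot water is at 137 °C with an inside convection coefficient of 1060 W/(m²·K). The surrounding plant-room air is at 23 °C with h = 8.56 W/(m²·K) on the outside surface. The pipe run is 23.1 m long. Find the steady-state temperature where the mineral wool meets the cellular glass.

For a radial system each layer contributes R = ln(r_out/r_in)/(2πkL); films add R = 1/(hA).
R_inner film = 1/(h_i·2πr₁L) = 1/(1060×2π×0.075×23.1) = 8.666×10^-5 K/W
R_stainless steel pipe wall = ln(80.7/75)/(2π×17.3×23.1) = 2.917×10^-5 K/W
R_mineral wool = ln(145.7/80.7)/(2π×0.0374×23.1) = 0.1088 K/W
R_cellular glass = ln(210.7/145.7)/(2π×0.0432×23.1) = 0.05883 K/W
R_outer film = 1/(h_o·2πr_oL) = 1/(8.56×2π×0.2107×23.1) = 0.00382 K/W
R_total = 0.1716 K/W
Q = ΔT/R_total = 114/0.1716
Q = 664 W
T_interface = T_inner − Q·ΣR(inner→interface) = 137 − 664×0.109

T ≈ 64.6 °C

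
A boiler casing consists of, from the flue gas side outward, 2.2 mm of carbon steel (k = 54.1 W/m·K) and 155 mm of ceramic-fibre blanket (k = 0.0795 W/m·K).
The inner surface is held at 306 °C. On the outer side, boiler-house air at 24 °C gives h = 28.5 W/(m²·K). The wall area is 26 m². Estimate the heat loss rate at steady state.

Q ≈ 3690 W

Model the wall as resistances in series:
R_carbon steel = L/(kA) = 0.0022/(54.1×26) = 1.564×10^-6 K/W
R_ceramic-fibre blanket = L/(kA) = 0.155/(0.0795×26) = 0.07499 K/W
R_outer film = 1/(h_o·A) = 1/(28.5×26) = 0.00135 K/W
R_total = 0.07634 K/W
Q = ΔT / R_total = 282 / 0.07634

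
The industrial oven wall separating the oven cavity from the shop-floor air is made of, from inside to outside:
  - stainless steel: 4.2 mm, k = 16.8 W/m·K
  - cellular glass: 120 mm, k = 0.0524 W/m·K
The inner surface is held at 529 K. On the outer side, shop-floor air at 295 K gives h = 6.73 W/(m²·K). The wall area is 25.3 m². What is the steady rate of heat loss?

Thermal resistances in series:
R_stainless steel = L/(kA) = 0.0042/(16.8×25.3) = 9.881×10^-6 K/W
R_cellular glass = L/(kA) = 0.12/(0.0524×25.3) = 0.09052 K/W
R_outer film = 1/(h_o·A) = 1/(6.73×25.3) = 0.005873 K/W
R_total = 0.0964 K/W
Q = ΔT / R_total = 234 / 0.0964

Q ≈ 2430 W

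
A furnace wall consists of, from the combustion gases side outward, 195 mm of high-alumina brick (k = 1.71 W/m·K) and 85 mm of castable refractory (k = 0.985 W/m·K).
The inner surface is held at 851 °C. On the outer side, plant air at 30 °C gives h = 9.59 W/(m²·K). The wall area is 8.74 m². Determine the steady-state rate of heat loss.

Q ≈ 23600 W

Using the resistance-network approach (series):
R_high-alumina brick = L/(kA) = 0.195/(1.71×8.74) = 0.01305 K/W
R_castable refractory = L/(kA) = 0.085/(0.985×8.74) = 0.009874 K/W
R_outer film = 1/(h_o·A) = 1/(9.59×8.74) = 0.01193 K/W
R_total = 0.03485 K/W
Q = ΔT / R_total = 821 / 0.03485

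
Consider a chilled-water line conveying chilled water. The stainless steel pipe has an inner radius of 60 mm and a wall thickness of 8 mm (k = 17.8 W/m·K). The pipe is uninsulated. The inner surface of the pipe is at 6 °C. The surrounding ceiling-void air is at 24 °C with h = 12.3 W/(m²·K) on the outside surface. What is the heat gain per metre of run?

Per-layer cylindrical resistances, series-summed:
R_stainless steel pipe wall = ln(68/60)/(2π×17.8×1) = 0.001119 K/W
R_outer film = 1/(h_o·2πr_oL) = 1/(12.3×2π×0.068×1) = 0.1903 K/W
R_total = 0.1914 K/W
Q = ΔT/R_total = 18/0.1914

q′ ≈ 94 W/m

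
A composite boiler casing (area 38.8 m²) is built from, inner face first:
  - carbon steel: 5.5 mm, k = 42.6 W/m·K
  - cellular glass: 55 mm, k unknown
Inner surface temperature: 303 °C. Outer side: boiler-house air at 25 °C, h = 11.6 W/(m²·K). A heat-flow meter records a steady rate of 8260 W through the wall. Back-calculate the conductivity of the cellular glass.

k ≈ 0.0451 W/(m·K)

Model the wall as resistances in series:
R_carbon steel = L/(kA) = 0.0055/(42.6×38.8) = 3.328×10^-6 K/W
R_outer film = 1/(h_o·A) = 1/(11.6×38.8) = 0.002222 K/W
Sum of known resistances R_other = 0.002225 K/W
Total R = ΔT/Q = 278/8260 = 0.03366 K/W
R_cellular glass = R_total − R_other = 0.03143 K/W
k = L/(R·A) = 0.055/(0.03143×38.8)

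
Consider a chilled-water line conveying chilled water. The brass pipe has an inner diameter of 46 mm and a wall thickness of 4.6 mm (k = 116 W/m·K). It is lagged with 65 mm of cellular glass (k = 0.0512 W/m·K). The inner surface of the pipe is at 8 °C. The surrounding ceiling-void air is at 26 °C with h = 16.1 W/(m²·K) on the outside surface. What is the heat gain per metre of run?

Radial resistances (cylindrical: R_cond = ln(r_o/r_i)/(2πkL), R_conv = 1/(h·2πrL)):
R_brass pipe wall = ln(27.6/23)/(2π×116×1) = 2.501×10^-4 K/W
R_cellular glass = ln(92.6/27.6)/(2π×0.0512×1) = 3.763 K/W
R_outer film = 1/(h_o·2πr_oL) = 1/(16.1×2π×0.0926×1) = 0.1068 K/W
R_total = 3.87 K/W
Q = ΔT/R_total = 18/3.87

q′ ≈ 4.65 W/m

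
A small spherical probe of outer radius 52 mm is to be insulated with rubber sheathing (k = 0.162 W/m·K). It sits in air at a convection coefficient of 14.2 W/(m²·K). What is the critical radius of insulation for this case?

r_cr ≈ 22.8 mm

For a sphere r_cr = 2k/h = 2×0.162/14.2
r_cr = 22.8 mm; since the bare radius (52 mm) is above r_cr, any added insulation will reduce heat loss.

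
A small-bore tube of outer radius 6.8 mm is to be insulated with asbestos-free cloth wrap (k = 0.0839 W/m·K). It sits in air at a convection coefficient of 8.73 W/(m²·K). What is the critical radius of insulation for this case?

r_cr ≈ 9.61 mm

For a cylinder r_cr = k/h = 0.0839/8.73
r_cr = 9.61 mm; since the bare radius (6.8 mm) is below r_cr, adding a thin layer of insulation will *increase* heat loss.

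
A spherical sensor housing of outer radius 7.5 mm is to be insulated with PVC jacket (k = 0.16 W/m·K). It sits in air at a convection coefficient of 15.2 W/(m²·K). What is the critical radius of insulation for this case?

For a sphere r_cr = 2k/h = 2×0.16/15.2
r_cr = 21.1 mm; since the bare radius (7.5 mm) is below r_cr, adding a thin layer of insulation will *increase* heat loss.

r_cr ≈ 21.1 mm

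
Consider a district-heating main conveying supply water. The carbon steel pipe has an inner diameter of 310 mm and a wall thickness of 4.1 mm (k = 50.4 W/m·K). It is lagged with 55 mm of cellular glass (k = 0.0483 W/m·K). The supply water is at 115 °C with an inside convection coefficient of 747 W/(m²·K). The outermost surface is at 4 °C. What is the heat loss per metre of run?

q′ ≈ 113 W/m

Per-layer cylindrical resistances, series-summed:
R_inner film = 1/(h_i·2πr₁L) = 1/(747×2π×0.155×1) = 0.001375 K/W
R_carbon steel pipe wall = ln(159.1/155)/(2π×50.4×1) = 8.244×10^-5 K/W
R_cellular glass = ln(214.1/159.1)/(2π×0.0483×1) = 0.9784 K/W
R_total = 0.9798 K/W
Q = ΔT/R_total = 111/0.9798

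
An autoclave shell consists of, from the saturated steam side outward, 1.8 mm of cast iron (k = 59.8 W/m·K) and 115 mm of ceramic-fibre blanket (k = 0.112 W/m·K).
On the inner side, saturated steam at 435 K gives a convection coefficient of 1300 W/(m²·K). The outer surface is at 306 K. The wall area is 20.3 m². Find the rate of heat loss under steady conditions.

Q ≈ 2550 W

Using the resistance-network approach (series):
R_inner film = 1/(h_i·A) = 1/(1300×20.3) = 3.789×10^-5 K/W
R_cast iron = L/(kA) = 0.0018/(59.8×20.3) = 1.483×10^-6 K/W
R_ceramic-fibre blanket = L/(kA) = 0.115/(0.112×20.3) = 0.05058 K/W
R_total = 0.05062 K/W
Q = ΔT / R_total = 129 / 0.05062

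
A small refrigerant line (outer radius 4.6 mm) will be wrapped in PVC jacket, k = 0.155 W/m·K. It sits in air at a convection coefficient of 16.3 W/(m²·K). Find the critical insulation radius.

For a cylinder r_cr = k/h = 0.155/16.3
r_cr = 9.51 mm; since the bare radius (4.6 mm) is below r_cr, adding a thin layer of insulation will *increase* heat loss.

r_cr ≈ 9.51 mm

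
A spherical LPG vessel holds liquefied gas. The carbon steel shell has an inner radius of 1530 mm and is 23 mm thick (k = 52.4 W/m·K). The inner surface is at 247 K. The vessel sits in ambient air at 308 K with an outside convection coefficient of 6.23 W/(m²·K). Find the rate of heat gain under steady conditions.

Each spherical layer contributes R = (1/r_i − 1/r_o)/(4πk):
R_carbon steel shell = (1/1.53 − 1/1.553)/(4π×52.4) = 1.47×10^-5 K/W
R_outer film = 1/(h·4πr_o²) = 1/(6.23×4π×1.553²) = 0.005296 K/W
R_total = 0.005311 K/W
Q = ΔT/R_total = 61/0.005311

Q ≈ 11500 W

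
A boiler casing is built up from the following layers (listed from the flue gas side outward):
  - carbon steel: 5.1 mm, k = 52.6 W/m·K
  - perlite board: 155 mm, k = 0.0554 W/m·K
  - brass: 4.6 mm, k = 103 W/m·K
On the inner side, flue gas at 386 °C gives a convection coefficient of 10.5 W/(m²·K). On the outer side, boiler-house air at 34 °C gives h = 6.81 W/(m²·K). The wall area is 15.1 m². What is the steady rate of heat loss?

Treating each layer as a thermal resistance in series:
R_inner film = 1/(h_i·A) = 1/(10.5×15.1) = 0.006307 K/W
R_carbon steel = L/(kA) = 0.0051/(52.6×15.1) = 6.421×10^-6 K/W
R_perlite board = L/(kA) = 0.155/(0.0554×15.1) = 0.1853 K/W
R_brass = L/(kA) = 0.0046/(103×15.1) = 2.958×10^-6 K/W
R_outer film = 1/(h_o·A) = 1/(6.81×15.1) = 0.009725 K/W
R_total = 0.2013 K/W
Q = ΔT / R_total = 352 / 0.2013

Q ≈ 1750 W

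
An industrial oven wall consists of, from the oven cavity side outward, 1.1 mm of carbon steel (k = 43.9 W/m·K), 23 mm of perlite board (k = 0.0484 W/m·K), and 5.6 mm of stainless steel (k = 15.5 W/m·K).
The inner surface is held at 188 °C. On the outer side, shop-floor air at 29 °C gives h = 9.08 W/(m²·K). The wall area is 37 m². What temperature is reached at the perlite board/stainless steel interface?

T ≈ 59 °C

Using the resistance-network approach (series):
R_carbon steel = L/(kA) = 0.0011/(43.9×37) = 6.772×10^-7 K/W
R_perlite board = L/(kA) = 0.023/(0.0484×37) = 0.01284 K/W
R_stainless steel = L/(kA) = 0.0056/(15.5×37) = 9.765×10^-6 K/W
R_outer film = 1/(h_o·A) = 1/(9.08×37) = 0.002977 K/W
R_total = 0.01583 K/W;  Q = ΔT/R_total = 159/0.01583 = 10040 W
T_interface = T_inner − Q·ΣR(inner→interface) = 188 − 10000×0.01284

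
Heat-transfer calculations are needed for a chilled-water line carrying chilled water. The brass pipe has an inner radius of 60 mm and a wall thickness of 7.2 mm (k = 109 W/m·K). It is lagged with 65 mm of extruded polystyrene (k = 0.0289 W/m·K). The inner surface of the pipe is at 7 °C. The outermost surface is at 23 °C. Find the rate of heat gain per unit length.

q′ ≈ 4.29 W/m

For a radial system each layer contributes R = ln(r_out/r_in)/(2πkL); films add R = 1/(hA).
R_brass pipe wall = ln(67.2/60)/(2π×109×1) = 1.655×10^-4 K/W
R_extruded polystyrene = ln(132.2/67.2)/(2π×0.0289×1) = 3.726 K/W
R_total = 3.726 K/W
Q = ΔT/R_total = 16/3.726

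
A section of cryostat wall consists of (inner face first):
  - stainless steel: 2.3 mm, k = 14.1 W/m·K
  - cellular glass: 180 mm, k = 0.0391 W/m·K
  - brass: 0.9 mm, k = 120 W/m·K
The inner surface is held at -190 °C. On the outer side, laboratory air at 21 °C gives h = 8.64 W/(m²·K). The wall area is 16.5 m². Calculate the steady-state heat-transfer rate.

Q ≈ 738 W

Series thermal resistances:
R_stainless steel = L/(kA) = 0.0023/(14.1×16.5) = 9.886×10^-6 K/W
R_cellular glass = L/(kA) = 0.18/(0.0391×16.5) = 0.279 K/W
R_brass = L/(kA) = 0.0009/(120×16.5) = 4.545×10^-7 K/W
R_outer film = 1/(h_o·A) = 1/(8.64×16.5) = 0.007015 K/W
R_total = 0.286 K/W
Q = ΔT / R_total = 211 / 0.286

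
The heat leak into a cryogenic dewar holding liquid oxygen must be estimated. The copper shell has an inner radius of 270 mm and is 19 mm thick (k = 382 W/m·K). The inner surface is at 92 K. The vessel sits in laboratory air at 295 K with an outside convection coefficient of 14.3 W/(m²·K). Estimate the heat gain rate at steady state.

Radial (spherical) resistances in series:
R_copper shell = (1/0.27 − 1/0.289)/(4π×382) = 5.072×10^-5 K/W
R_outer film = 1/(h·4πr_o²) = 1/(14.3×4π×0.289²) = 0.06663 K/W
R_total = 0.06668 K/W
Q = ΔT/R_total = 203/0.06668

Q ≈ 3040 W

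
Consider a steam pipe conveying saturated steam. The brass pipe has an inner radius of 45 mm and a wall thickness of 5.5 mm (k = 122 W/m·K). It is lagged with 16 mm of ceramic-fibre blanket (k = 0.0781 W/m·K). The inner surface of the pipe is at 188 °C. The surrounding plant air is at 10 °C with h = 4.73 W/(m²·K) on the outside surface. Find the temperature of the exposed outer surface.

Treating each annulus and film as a series resistance:
R_brass pipe wall = ln(50.5/45)/(2π×122×1) = 1.504×10^-4 K/W
R_ceramic-fibre blanket = ln(66.5/50.5)/(2π×0.0781×1) = 0.5609 K/W
R_outer film = 1/(h_o·2πr_oL) = 1/(4.73×2π×0.0665×1) = 0.506 K/W
R_total = 1.067 K/W
Q = ΔT/R_total = 178/1.067
Q = 167 W/m
T_interface = T_inner − Q·ΣR(inner→interface) = 188 − 167×0.561

T ≈ 94.4 °C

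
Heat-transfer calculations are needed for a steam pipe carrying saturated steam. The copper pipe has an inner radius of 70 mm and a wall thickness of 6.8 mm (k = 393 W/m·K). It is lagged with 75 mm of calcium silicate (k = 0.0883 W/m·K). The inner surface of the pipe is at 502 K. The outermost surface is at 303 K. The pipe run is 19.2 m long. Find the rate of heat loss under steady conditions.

Q ≈ 3110 W

Radial resistances (cylindrical: R_cond = ln(r_o/r_i)/(2πkL), R_conv = 1/(h·2πrL)):
R_copper pipe wall = ln(76.8/70)/(2π×393×19.2) = 1.955×10^-6 K/W
R_calcium silicate = ln(151.8/76.8)/(2π×0.0883×19.2) = 0.06396 K/W
R_total = 0.06397 K/W
Q = ΔT/R_total = 199/0.06397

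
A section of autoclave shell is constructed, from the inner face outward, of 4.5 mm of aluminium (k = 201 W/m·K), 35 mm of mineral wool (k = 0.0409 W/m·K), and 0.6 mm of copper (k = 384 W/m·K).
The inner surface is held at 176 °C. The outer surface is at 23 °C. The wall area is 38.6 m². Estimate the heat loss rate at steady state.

Q ≈ 6900 W

Treating each layer as a thermal resistance in series:
R_aluminium = L/(kA) = 0.0045/(201×38.6) = 5.8×10^-7 K/W
R_mineral wool = L/(kA) = 0.035/(0.0409×38.6) = 0.02217 K/W
R_copper = L/(kA) = 0.0006/(384×38.6) = 4.048×10^-8 K/W
R_total = 0.02217 K/W
Q = ΔT / R_total = 153 / 0.02217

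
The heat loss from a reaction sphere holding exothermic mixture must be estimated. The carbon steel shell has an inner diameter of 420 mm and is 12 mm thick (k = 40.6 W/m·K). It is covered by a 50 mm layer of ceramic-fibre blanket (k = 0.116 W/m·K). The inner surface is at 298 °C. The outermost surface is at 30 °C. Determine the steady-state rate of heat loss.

Radial (spherical) resistances in series:
R_carbon steel shell = (1/0.21 − 1/0.222)/(4π×40.6) = 5.045×10^-4 K/W
R_ceramic-fibre blanket = (1/0.222 − 1/0.272)/(4π×0.116) = 0.568 K/W
R_total = 0.5685 K/W
Q = ΔT/R_total = 268/0.5685

Q ≈ 471 W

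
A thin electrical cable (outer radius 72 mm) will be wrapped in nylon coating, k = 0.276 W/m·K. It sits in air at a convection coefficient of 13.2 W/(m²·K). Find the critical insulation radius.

For a cylinder r_cr = k/h = 0.276/13.2
r_cr = 20.9 mm; since the bare radius (72 mm) is above r_cr, any added insulation will reduce heat loss.

r_cr ≈ 20.9 mm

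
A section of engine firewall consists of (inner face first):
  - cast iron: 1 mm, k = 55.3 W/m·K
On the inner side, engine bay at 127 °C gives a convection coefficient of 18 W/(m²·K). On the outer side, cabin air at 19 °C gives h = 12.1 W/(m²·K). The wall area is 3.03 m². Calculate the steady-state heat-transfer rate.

Q ≈ 2370 W

Model the wall as resistances in series:
R_inner film = 1/(h_i·A) = 1/(18×3.03) = 0.01834 K/W
R_cast iron = L/(kA) = 0.001/(55.3×3.03) = 5.968×10^-6 K/W
R_outer film = 1/(h_o·A) = 1/(12.1×3.03) = 0.02728 K/W
R_total = 0.04562 K/W
Q = ΔT / R_total = 108 / 0.04562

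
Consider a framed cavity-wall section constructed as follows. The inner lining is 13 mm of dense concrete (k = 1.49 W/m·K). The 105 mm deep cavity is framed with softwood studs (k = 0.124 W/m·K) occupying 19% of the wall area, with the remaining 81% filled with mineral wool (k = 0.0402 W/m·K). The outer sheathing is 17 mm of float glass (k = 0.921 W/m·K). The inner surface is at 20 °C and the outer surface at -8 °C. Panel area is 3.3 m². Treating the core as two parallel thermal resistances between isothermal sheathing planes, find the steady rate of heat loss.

Q ≈ 48.7 W

Sheathing layers in series; stud and cavity paths in parallel between them.
R_inner = 0.013/(1.49×3.3) = 0.002644 K/W
R_stud  = 0.105/(0.124×0.19×3.3) = 1.351 K/W
R_cav   = 0.105/(0.0402×0.81×3.3) = 0.9772 K/W
1/R_core = 1/R_stud + 1/R_cav → R_core = 0.5669 K/W
R_outer = 0.017/(0.921×3.3) = 0.005593 K/W
R_total = 0.5752 K/W
Q = ΔT/R_total = 28/0.5752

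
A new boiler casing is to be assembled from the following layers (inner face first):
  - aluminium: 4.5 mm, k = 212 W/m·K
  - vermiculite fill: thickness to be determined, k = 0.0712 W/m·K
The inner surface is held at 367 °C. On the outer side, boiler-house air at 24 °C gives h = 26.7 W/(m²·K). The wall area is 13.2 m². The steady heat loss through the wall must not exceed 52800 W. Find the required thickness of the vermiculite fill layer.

Thermal resistances in series:
R_aluminium = L/(kA) = 0.0045/(212×13.2) = 1.608×10^-6 K/W
R_outer film = 1/(h_o·A) = 1/(26.7×13.2) = 0.002837 K/W
Sum of the known resistances R_other = 0.002839 K/W
Required total resistance R_tot = ΔT/Q_allow = 343/52800 = 0.006496 K/W
R_vermiculite fill = R_tot − R_other = 0.003657 K/W
L = R·k·A = 0.003657×0.0712×13.2

L ≈ 3.44 mm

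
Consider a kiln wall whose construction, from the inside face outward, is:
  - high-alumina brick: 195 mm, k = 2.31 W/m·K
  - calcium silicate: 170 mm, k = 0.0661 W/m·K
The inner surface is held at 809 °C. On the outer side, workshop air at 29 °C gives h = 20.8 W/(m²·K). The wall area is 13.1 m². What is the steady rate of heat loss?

Q ≈ 3780 W

Thermal resistances in series:
R_high-alumina brick = L/(kA) = 0.195/(2.31×13.1) = 0.006444 K/W
R_calcium silicate = L/(kA) = 0.17/(0.0661×13.1) = 0.1963 K/W
R_outer film = 1/(h_o·A) = 1/(20.8×13.1) = 0.00367 K/W
R_total = 0.2064 K/W
Q = ΔT / R_total = 780 / 0.2064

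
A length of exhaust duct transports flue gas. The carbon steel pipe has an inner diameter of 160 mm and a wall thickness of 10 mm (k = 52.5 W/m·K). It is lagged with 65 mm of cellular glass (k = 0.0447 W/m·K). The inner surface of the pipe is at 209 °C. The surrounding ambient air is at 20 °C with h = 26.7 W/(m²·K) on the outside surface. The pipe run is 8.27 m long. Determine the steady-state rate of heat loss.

For a radial system each layer contributes R = ln(r_out/r_in)/(2πkL); films add R = 1/(hA).
R_carbon steel pipe wall = ln(90/80)/(2π×52.5×8.27) = 4.318×10^-5 K/W
R_cellular glass = ln(155/90)/(2π×0.0447×8.27) = 0.234 K/W
R_outer film = 1/(h_o·2πr_oL) = 1/(26.7×2π×0.155×8.27) = 0.00465 K/W
R_total = 0.2387 K/W
Q = ΔT/R_total = 189/0.2387

Q ≈ 792 W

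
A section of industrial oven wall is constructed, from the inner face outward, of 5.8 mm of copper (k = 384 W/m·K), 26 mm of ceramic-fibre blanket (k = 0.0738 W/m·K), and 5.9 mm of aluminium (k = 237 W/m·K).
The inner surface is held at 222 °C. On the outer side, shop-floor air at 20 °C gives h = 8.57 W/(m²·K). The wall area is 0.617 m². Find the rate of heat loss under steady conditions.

Thermal resistances in series:
R_copper = L/(kA) = 0.0058/(384×0.617) = 2.448×10^-5 K/W
R_ceramic-fibre blanket = L/(kA) = 0.026/(0.0738×0.617) = 0.571 K/W
R_aluminium = L/(kA) = 0.0059/(237×0.617) = 4.035×10^-5 K/W
R_outer film = 1/(h_o·A) = 1/(8.57×0.617) = 0.1891 K/W
R_total = 0.7602 K/W
Q = ΔT / R_total = 202 / 0.7602

Q ≈ 266 W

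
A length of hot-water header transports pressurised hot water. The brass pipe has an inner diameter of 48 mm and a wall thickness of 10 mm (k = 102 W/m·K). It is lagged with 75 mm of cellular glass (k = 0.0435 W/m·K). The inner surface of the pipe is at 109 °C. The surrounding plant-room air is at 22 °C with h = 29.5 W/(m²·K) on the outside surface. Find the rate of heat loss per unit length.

Per-layer cylindrical resistances, series-summed:
R_brass pipe wall = ln(34/24)/(2π×102×1) = 5.435×10^-4 K/W
R_cellular glass = ln(109/34)/(2π×0.0435×1) = 4.262 K/W
R_outer film = 1/(h_o·2πr_oL) = 1/(29.5×2π×0.109×1) = 0.0495 K/W
R_total = 4.312 K/W
Q = ΔT/R_total = 87/4.312

q′ ≈ 20.2 W/m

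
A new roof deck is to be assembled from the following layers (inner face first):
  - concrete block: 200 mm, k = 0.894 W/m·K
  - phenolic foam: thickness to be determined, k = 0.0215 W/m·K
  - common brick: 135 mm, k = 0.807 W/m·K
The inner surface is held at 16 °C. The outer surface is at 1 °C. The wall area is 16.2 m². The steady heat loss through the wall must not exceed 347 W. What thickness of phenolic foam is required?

Treating each layer as a thermal resistance in series:
R_concrete block = L/(kA) = 0.2/(0.894×16.2) = 0.01381 K/W
R_common brick = L/(kA) = 0.135/(0.807×16.2) = 0.01033 K/W
Sum of the known resistances R_other = 0.02414 K/W
Required total resistance R_tot = ΔT/Q_allow = 15/347 = 0.04323 K/W
R_phenolic foam = R_tot − R_other = 0.01909 K/W
L = R·k·A = 0.01909×0.0215×16.2

L ≈ 6.65 mm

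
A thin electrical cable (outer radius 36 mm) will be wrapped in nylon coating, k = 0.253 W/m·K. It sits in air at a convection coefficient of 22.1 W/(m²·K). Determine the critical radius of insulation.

For a cylinder r_cr = k/h = 0.253/22.1
r_cr = 11.4 mm; since the bare radius (36 mm) is above r_cr, any added insulation will reduce heat loss.

r_cr ≈ 11.4 mm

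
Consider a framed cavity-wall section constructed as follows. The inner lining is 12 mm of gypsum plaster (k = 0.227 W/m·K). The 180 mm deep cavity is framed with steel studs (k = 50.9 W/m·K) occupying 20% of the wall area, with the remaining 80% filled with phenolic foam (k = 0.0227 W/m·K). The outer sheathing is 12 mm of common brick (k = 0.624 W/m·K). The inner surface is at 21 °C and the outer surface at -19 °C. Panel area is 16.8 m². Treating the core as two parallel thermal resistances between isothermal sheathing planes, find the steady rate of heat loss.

Sheathing layers in series; stud and cavity paths in parallel between them.
R_inner = 0.012/(0.227×16.8) = 0.003147 K/W
R_stud  = 0.18/(50.9×0.2×16.8) = 0.001052 K/W
R_cav   = 0.18/(0.0227×0.8×16.8) = 0.59 K/W
1/R_core = 1/R_stud + 1/R_cav → R_core = 0.001051 K/W
R_outer = 0.012/(0.624×16.8) = 0.001145 K/W
R_total = 0.005342 K/W
Q = ΔT/R_total = 40/0.005342

Q ≈ 7490 W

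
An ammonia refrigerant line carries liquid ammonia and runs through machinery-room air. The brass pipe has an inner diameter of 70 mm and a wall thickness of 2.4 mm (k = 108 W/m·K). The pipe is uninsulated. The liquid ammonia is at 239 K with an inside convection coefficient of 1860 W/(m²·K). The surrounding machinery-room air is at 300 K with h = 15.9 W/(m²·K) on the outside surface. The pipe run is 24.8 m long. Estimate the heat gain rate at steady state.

Treating each annulus and film as a series resistance:
R_inner film = 1/(h_i·2πr₁L) = 1/(1860×2π×0.035×24.8) = 9.858×10^-5 K/W
R_brass pipe wall = ln(37.4/35)/(2π×108×24.8) = 3.941×10^-6 K/W
R_outer film = 1/(h_o·2πr_oL) = 1/(15.9×2π×0.0374×24.8) = 0.01079 K/W
R_total = 0.01089 K/W
Q = ΔT/R_total = 61/0.01089

Q ≈ 5600 W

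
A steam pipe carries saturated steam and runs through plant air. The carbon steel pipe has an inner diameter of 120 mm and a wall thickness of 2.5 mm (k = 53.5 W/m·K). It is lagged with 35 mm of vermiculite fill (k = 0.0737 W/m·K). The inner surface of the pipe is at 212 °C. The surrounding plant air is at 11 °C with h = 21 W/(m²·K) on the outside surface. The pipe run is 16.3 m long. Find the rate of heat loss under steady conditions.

Treating each annulus and film as a series resistance:
R_carbon steel pipe wall = ln(62.5/60)/(2π×53.5×16.3) = 7.45×10^-6 K/W
R_vermiculite fill = ln(97.5/62.5)/(2π×0.0737×16.3) = 0.05891 K/W
R_outer film = 1/(h_o·2πr_oL) = 1/(21×2π×0.0975×16.3) = 0.004769 K/W
R_total = 0.06369 K/W
Q = ΔT/R_total = 201/0.06369

Q ≈ 3160 W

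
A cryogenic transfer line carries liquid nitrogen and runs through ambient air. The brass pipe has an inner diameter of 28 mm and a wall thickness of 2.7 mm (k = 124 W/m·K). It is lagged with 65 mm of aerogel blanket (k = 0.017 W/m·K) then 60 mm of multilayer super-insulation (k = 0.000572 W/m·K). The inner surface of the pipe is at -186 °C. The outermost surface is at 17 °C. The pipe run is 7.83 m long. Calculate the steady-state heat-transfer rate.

Q ≈ 9.46 W

For a radial system each layer contributes R = ln(r_out/r_in)/(2πkL); films add R = 1/(hA).
R_brass pipe wall = ln(16.7/14)/(2π×124×7.83) = 2.891×10^-5 K/W
R_aerogel blanket = ln(81.7/16.7)/(2π×0.017×7.83) = 1.898 K/W
R_multilayer super-insulation = ln(141.7/81.7)/(2π×0.000572×7.83) = 19.57 K/W
R_total = 21.47 K/W
Q = ΔT/R_total = 203/21.47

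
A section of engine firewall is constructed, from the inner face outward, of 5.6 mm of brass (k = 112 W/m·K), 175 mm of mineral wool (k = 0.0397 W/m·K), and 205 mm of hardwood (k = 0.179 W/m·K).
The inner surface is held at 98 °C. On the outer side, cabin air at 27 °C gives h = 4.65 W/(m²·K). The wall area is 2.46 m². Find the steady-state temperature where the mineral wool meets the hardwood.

T ≈ 43.7 °C

Thermal resistances in series:
R_brass = L/(kA) = 0.0056/(112×2.46) = 2.033×10^-5 K/W
R_mineral wool = L/(kA) = 0.175/(0.0397×2.46) = 1.792 K/W
R_hardwood = L/(kA) = 0.205/(0.179×2.46) = 0.4655 K/W
R_outer film = 1/(h_o·A) = 1/(4.65×2.46) = 0.08742 K/W
R_total = 2.345 K/W;  Q = ΔT/R_total = 71/2.345 = 30.28 W
T_interface = T_inner − Q·ΣR(inner→interface) = 98 − 30.3×1.792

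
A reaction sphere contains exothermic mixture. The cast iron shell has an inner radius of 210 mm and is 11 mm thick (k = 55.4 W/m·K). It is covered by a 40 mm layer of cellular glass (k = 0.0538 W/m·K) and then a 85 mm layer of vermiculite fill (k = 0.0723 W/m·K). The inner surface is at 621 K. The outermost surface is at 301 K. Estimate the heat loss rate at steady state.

Q ≈ 155 W

Radial (spherical) resistances in series:
R_cast iron shell = (1/0.21 − 1/0.221)/(4π×55.4) = 3.405×10^-4 K/W
R_cellular glass = (1/0.221 − 1/0.261)/(4π×0.0538) = 1.026 K/W
R_vermiculite fill = (1/0.261 − 1/0.346)/(4π×0.0723) = 1.036 K/W
R_total = 2.062 K/W
Q = ΔT/R_total = 320/2.062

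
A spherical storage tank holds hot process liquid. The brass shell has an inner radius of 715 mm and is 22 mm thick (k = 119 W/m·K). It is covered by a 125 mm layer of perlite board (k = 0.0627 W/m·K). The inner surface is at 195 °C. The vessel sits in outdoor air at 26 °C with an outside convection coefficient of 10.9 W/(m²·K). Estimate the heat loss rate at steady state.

Each spherical layer contributes R = (1/r_i − 1/r_o)/(4πk):
R_brass shell = (1/0.715 − 1/0.737)/(4π×119) = 2.792×10^-5 K/W
R_perlite board = (1/0.737 − 1/0.862)/(4π×0.0627) = 0.2497 K/W
R_outer film = 1/(h·4πr_o²) = 1/(10.9×4π×0.862²) = 0.009825 K/W
R_total = 0.2596 K/W
Q = ΔT/R_total = 169/0.2596

Q ≈ 651 W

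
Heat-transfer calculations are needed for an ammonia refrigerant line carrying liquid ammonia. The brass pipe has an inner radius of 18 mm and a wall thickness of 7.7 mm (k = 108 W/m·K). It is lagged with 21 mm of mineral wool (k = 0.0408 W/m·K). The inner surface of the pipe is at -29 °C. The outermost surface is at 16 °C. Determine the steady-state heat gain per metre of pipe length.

q′ ≈ 19.3 W/m

Treating each annulus and film as a series resistance:
R_brass pipe wall = ln(25.7/18)/(2π×108×1) = 5.248×10^-4 K/W
R_mineral wool = ln(46.7/25.7)/(2π×0.0408×1) = 2.33 K/W
R_total = 2.33 K/W
Q = ΔT/R_total = 45/2.33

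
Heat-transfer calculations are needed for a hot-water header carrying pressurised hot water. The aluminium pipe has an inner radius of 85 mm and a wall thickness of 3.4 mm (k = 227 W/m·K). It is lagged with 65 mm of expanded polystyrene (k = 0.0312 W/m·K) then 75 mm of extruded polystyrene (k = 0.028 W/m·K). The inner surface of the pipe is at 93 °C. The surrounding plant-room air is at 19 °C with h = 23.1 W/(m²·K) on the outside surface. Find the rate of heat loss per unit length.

Cylindrical conduction, so R = ln(r₂/r₁)/(2πkL) per layer, in series:
R_aluminium pipe wall = ln(88.4/85)/(2π×227×1) = 2.75×10^-5 K/W
R_expanded polystyrene = ln(153.4/88.4)/(2π×0.0312×1) = 2.812 K/W
R_extruded polystyrene = ln(228.4/153.4)/(2π×0.028×1) = 2.263 K/W
R_outer film = 1/(h_o·2πr_oL) = 1/(23.1×2π×0.2284×1) = 0.03017 K/W
R_total = 5.104 K/W
Q = ΔT/R_total = 74/5.104

q′ ≈ 14.5 W/m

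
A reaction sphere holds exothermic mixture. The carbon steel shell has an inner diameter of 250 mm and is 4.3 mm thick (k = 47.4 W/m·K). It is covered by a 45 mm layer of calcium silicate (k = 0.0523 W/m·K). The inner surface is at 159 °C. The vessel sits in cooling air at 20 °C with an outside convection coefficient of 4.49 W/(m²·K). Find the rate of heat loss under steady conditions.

Q ≈ 38.4 W

Spherical conduction: R = (1/r_in − 1/r_out)/(4πk) per layer; series-sum.
R_carbon steel shell = (1/0.125 − 1/0.1293)/(4π×47.4) = 4.467×10^-4 K/W
R_calcium silicate = (1/0.1293 − 1/0.1743)/(4π×0.0523) = 3.038 K/W
R_outer film = 1/(h·4πr_o²) = 1/(4.49×4π×0.1743²) = 0.5834 K/W
R_total = 3.622 K/W
Q = ΔT/R_total = 139/3.622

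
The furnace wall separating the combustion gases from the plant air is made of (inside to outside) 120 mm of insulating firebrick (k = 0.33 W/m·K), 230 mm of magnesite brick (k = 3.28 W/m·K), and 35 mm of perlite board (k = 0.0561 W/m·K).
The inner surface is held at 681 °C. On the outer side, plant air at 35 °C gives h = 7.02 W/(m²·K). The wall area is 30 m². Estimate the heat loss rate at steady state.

Using the resistance-network approach (series):
R_insulating firebrick = L/(kA) = 0.12/(0.33×30) = 0.01212 K/W
R_magnesite brick = L/(kA) = 0.23/(3.28×30) = 0.002337 K/W
R_perlite board = L/(kA) = 0.035/(0.0561×30) = 0.0208 K/W
R_outer film = 1/(h_o·A) = 1/(7.02×30) = 0.004748 K/W
R_total = 0.04 K/W
Q = ΔT / R_total = 646 / 0.04

Q ≈ 16100 W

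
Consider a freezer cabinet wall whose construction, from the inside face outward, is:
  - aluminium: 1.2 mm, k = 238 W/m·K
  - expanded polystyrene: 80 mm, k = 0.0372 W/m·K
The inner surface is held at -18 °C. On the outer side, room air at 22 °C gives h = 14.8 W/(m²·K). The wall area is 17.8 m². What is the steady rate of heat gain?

Series thermal resistances:
R_aluminium = L/(kA) = 0.0012/(238×17.8) = 2.833×10^-7 K/W
R_expanded polystyrene = L/(kA) = 0.08/(0.0372×17.8) = 0.1208 K/W
R_outer film = 1/(h_o·A) = 1/(14.8×17.8) = 0.003796 K/W
R_total = 0.1246 K/W
Q = ΔT / R_total = 40 / 0.1246

Q ≈ 321 W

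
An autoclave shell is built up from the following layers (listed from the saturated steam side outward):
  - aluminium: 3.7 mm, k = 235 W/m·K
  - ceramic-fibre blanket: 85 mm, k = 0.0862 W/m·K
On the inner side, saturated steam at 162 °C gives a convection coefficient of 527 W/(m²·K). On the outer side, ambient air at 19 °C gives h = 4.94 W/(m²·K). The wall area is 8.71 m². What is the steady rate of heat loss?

Q ≈ 1050 W

Using the resistance-network approach (series):
R_inner film = 1/(h_i·A) = 1/(527×8.71) = 2.179×10^-4 K/W
R_aluminium = L/(kA) = 0.0037/(235×8.71) = 1.808×10^-6 K/W
R_ceramic-fibre blanket = L/(kA) = 0.085/(0.0862×8.71) = 0.1132 K/W
R_outer film = 1/(h_o·A) = 1/(4.94×8.71) = 0.02324 K/W
R_total = 0.1367 K/W
Q = ΔT / R_total = 143 / 0.1367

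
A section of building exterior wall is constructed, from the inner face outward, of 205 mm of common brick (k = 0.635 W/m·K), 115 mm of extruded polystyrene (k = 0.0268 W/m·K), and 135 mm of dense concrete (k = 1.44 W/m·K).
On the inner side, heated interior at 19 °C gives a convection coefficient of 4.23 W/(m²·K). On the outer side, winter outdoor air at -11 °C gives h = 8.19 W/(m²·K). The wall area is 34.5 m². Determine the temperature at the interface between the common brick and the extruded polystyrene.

Thermal resistances in series:
R_inner film = 1/(h_i·A) = 1/(4.23×34.5) = 0.006852 K/W
R_common brick = L/(kA) = 0.205/(0.635×34.5) = 0.009358 K/W
R_extruded polystyrene = L/(kA) = 0.115/(0.0268×34.5) = 0.1244 K/W
R_dense concrete = L/(kA) = 0.135/(1.44×34.5) = 0.002717 K/W
R_outer film = 1/(h_o·A) = 1/(8.19×34.5) = 0.003539 K/W
R_total = 0.1468 K/W;  Q = ΔT/R_total = 30/0.1468 = 204.3 W
T_interface = T_inner − Q·ΣR(inner→interface) = 19 − 204×0.01621

T ≈ 15.7 °C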